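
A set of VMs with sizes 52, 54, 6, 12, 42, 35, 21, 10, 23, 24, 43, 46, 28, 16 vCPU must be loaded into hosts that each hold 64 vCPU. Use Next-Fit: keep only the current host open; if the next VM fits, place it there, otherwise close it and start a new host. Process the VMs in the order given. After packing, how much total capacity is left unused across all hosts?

Put 52 vCPU in host 1; 12 vCPU remain.
Put 54 vCPU in host 2; 10 vCPU remain.
Put 6 vCPU in host 2; 4 vCPU remain.
Put 12 vCPU in host 3; 52 vCPU remain.
Put 42 vCPU in host 3; 10 vCPU remain.
Put 35 vCPU in host 4; 29 vCPU remain.
Put 21 vCPU in host 4; 8 vCPU remain.
Put 10 vCPU in host 5; 54 vCPU remain.
Put 23 vCPU in host 5; 31 vCPU remain.
Put 24 vCPU in host 5; 7 vCPU remain.
Put 43 vCPU in host 6; 21 vCPU remain.
Put 46 vCPU in host 7; 18 vCPU remain.
Put 28 vCPU in host 8; 36 vCPU remain.
Put 16 vCPU in host 8; 20 vCPU remain.
8 hosts × 64 vCPU = 512 vCPU; used 412 vCPU; unused 100 vCPU.

100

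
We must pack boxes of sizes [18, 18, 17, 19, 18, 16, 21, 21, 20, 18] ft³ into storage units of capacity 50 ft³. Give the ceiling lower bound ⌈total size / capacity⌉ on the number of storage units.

4 storage units

Total size = 18 + 18 + 17 + 19 + 18 + 16 + 21 + 21 + 20 + 18 = 186 ft³.
⌈186 / 50⌉ = 4.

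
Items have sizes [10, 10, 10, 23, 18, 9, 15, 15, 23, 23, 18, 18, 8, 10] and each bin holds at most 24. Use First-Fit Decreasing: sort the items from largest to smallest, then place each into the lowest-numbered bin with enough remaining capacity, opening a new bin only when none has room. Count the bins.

Sorted descending: 23, 23, 23, 18, 18, 18, 15, 15, 10, 10, 10, 10, 9, 8.
bin 1: place 23, 1 left
bin 2: place 23, 1 left
bin 3: place 23, 1 left
bin 4: place 18, 6 left
bin 5: place 18, 6 left
bin 6: place 18, 6 left
bin 7: place 15, 9 left
bin 8: place 15, 9 left
bin 9: place 10, 14 left
bin 9: place 10, 4 left
bin 10: place 10, 14 left
bin 10: place 10, 4 left
bin 7: place 9, 0 left
bin 8: place 8, 1 left
Final bins: [23] [23] [23] [18] [18] [18] [15,9] [15,8] [10,10] [10,10].

10 bins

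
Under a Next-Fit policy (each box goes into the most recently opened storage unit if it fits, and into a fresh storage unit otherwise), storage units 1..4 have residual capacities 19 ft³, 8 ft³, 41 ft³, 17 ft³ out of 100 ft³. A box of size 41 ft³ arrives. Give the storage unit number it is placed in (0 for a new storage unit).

0

Next-Fit only looks at storage unit 4, which has 17 ft³ free.
41 ft³ does not fit, so a new storage unit is opened.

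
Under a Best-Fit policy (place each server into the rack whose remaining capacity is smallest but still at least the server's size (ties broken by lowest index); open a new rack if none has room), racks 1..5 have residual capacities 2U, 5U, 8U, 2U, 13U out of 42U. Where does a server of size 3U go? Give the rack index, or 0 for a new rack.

Racks with room: rack 2 (5U), rack 3 (8U), rack 5 (13U).
Tightest fit is rack 2 with 5U free.

2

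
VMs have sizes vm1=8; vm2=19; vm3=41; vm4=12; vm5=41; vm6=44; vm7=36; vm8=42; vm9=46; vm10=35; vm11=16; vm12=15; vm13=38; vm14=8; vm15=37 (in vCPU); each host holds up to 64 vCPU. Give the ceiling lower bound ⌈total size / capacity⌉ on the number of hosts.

7

Total size = 8 + 19 + 41 + 12 + 41 + 44 + 36 + 42 + 46 + 35 + 16 + 15 + 38 + 8 + 37 = 438 vCPU.
⌈438 / 64⌉ = 7.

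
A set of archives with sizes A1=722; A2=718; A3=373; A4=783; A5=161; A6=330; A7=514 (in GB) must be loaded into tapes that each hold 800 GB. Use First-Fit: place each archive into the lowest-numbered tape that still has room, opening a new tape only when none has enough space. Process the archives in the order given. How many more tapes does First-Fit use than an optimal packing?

First-Fit: [722] [718] [373,161] [783] [330] [514] → 6 tapes.
Total size 3601 GB; any packing needs at least ⌈3601/800⌉ = 5 tapes.
An optimal packing achieves that bound: [783] [722] [718] [514,161] [373,330] → 5 tapes.
Excess: 6 − 5 = 1.

1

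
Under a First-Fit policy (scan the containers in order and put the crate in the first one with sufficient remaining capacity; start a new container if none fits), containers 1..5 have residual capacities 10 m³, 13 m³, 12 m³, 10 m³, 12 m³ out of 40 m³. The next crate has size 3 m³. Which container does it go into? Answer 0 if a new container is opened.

1

Containers with room: container 1 (10 m³), container 2 (13 m³), container 3 (12 m³), container 4 (10 m³), container 5 (12 m³).
The first with room is container 1.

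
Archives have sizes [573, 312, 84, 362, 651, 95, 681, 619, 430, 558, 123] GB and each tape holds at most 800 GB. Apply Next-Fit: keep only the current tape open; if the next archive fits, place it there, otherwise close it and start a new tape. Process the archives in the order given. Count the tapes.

Put 573 GB in tape 1; 227 GB remain.
Put 312 GB in tape 2; 488 GB remain.
Put 84 GB in tape 2; 404 GB remain.
Put 362 GB in tape 2; 42 GB remain.
Put 651 GB in tape 3; 149 GB remain.
Put 95 GB in tape 3; 54 GB remain.
Put 681 GB in tape 4; 119 GB remain.
Put 619 GB in tape 5; 181 GB remain.
Put 430 GB in tape 6; 370 GB remain.
Put 558 GB in tape 7; 242 GB remain.
Put 123 GB in tape 7; 119 GB remain.

7 tapes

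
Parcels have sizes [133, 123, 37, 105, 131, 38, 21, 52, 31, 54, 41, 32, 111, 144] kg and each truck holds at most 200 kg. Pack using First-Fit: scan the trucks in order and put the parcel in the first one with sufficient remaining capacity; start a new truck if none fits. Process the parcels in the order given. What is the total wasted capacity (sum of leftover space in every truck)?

Put 133 kg in truck 1; 67 kg remain.
Put 123 kg in truck 2; 77 kg remain.
Put 37 kg in truck 1; 30 kg remain.
Put 105 kg in truck 3; 95 kg remain.
Put 131 kg in truck 4; 69 kg remain.
Put 38 kg in truck 2; 39 kg remain.
Put 21 kg in truck 1; 9 kg remain.
Put 52 kg in truck 3; 43 kg remain.
Put 31 kg in truck 2; 8 kg remain.
Put 54 kg in truck 4; 15 kg remain.
Put 41 kg in truck 3; 2 kg remain.
Put 32 kg in truck 5; 168 kg remain.
Put 111 kg in truck 5; 57 kg remain.
Put 144 kg in truck 6; 56 kg remain.
6 trucks × 200 kg = 1200 kg; used 1053 kg; unused 147 kg.

147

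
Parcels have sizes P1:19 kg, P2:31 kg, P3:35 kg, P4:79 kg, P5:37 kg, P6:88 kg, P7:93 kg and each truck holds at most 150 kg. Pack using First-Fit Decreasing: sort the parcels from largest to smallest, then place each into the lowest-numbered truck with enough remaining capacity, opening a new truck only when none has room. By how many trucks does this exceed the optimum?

First-Fit Decreasing: [93,37,19] [88,35] [79,31] → 3 trucks.
Total size 382 kg; any packing needs at least ⌈382/150⌉ = 3 trucks.
So 3 is already optimal.

0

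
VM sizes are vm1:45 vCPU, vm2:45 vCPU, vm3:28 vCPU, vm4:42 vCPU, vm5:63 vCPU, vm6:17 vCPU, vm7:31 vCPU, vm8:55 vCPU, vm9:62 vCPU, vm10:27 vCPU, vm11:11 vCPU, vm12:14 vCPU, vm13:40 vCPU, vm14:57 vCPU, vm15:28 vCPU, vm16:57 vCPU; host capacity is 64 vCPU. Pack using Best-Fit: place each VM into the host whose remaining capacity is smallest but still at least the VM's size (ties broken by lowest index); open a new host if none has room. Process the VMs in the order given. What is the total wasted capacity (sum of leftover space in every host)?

82

vm1 (45 vCPU) → host 1 (remaining 19 vCPU)
vm2 (45 vCPU) → host 2 (remaining 19 vCPU)
vm3 (28 vCPU) → host 3 (remaining 36 vCPU)
vm4 (42 vCPU) → host 4 (remaining 22 vCPU)
vm5 (63 vCPU) → host 5 (remaining 1 vCPU)
vm6 (17 vCPU) → host 1 (remaining 2 vCPU)
vm7 (31 vCPU) → host 3 (remaining 5 vCPU)
vm8 (55 vCPU) → host 6 (remaining 9 vCPU)
vm9 (62 vCPU) → host 7 (remaining 2 vCPU)
vm10 (27 vCPU) → host 8 (remaining 37 vCPU)
vm11 (11 vCPU) → host 2 (remaining 8 vCPU)
vm12 (14 vCPU) → host 4 (remaining 8 vCPU)
vm13 (40 vCPU) → host 9 (remaining 24 vCPU)
vm14 (57 vCPU) → host 10 (remaining 7 vCPU)
vm15 (28 vCPU) → host 8 (remaining 9 vCPU)
vm16 (57 vCPU) → host 11 (remaining 7 vCPU)
11 hosts × 64 vCPU = 704 vCPU; used 622 vCPU; unused 82 vCPU.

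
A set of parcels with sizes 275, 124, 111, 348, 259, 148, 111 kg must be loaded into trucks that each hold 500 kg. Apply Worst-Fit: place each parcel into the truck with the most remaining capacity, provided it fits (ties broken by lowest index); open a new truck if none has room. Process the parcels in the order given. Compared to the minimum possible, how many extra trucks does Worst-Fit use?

1

Worst-Fit: [275,124] [111,348] [259,148] [111] → 4 trucks.
Total size 1376 kg; any packing needs at least ⌈1376/500⌉ = 3 trucks.
An optimal packing achieves that bound: [348,148] [275,124] [259,111,111] → 3 trucks.
Excess: 4 − 3 = 1.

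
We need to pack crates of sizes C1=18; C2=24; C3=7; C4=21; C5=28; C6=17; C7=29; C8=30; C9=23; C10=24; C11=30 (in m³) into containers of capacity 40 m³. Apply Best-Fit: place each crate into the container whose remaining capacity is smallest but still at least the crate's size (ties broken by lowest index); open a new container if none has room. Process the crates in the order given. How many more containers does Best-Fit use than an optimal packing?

0

Best-Fit: [18,21] [24,7] [28] [17,23] [29] [30] [24] [30] → 8 containers.
8 crates exceed 20 m³ (half the capacity), and no two of those can share a container, so at least 8 containers are needed.
So 8 is already optimal.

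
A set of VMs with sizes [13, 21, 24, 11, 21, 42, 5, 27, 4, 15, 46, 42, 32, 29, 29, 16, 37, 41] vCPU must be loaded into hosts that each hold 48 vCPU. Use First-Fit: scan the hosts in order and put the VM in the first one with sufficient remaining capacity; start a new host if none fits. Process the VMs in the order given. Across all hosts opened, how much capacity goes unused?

73

host 1: place 13 vCPU, 35 vCPU left
host 1: place 21 vCPU, 14 vCPU left
host 2: place 24 vCPU, 24 vCPU left
host 1: place 11 vCPU, 3 vCPU left
host 2: place 21 vCPU, 3 vCPU left
host 3: place 42 vCPU, 6 vCPU left
host 3: place 5 vCPU, 1 vCPU left
host 4: place 27 vCPU, 21 vCPU left
host 4: place 4 vCPU, 17 vCPU left
host 4: place 15 vCPU, 2 vCPU left
host 5: place 46 vCPU, 2 vCPU left
host 6: place 42 vCPU, 6 vCPU left
host 7: place 32 vCPU, 16 vCPU left
host 8: place 29 vCPU, 19 vCPU left
host 9: place 29 vCPU, 19 vCPU left
host 7: place 16 vCPU, 0 vCPU left
host 10: place 37 vCPU, 11 vCPU left
host 11: place 41 vCPU, 7 vCPU left
11 hosts × 48 vCPU = 528 vCPU; used 455 vCPU; unused 73 vCPU.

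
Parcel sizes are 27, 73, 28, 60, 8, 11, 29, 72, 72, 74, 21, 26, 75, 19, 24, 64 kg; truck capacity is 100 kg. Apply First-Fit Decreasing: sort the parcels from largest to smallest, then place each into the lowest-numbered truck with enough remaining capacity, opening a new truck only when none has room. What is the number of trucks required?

Sorted descending: 75, 74, 73, 72, 72, 64, 60, 29, 28, 27, 26, 24, 21, 19, 11, 8.
Put 75 kg in truck 1; 25 kg remain.
Put 74 kg in truck 2; 26 kg remain.
Put 73 kg in truck 3; 27 kg remain.
Put 72 kg in truck 4; 28 kg remain.
Put 72 kg in truck 5; 28 kg remain.
Put 64 kg in truck 6; 36 kg remain.
Put 60 kg in truck 7; 40 kg remain.
Put 29 kg in truck 6; 7 kg remain.
Put 28 kg in truck 4; 0 kg remain.
Put 27 kg in truck 3; 0 kg remain.
Put 26 kg in truck 2; 0 kg remain.
Put 24 kg in truck 1; 1 kg remain.
Put 21 kg in truck 5; 7 kg remain.
Put 19 kg in truck 7; 21 kg remain.
Put 11 kg in truck 7; 10 kg remain.
Put 8 kg in truck 7; 2 kg remain.

7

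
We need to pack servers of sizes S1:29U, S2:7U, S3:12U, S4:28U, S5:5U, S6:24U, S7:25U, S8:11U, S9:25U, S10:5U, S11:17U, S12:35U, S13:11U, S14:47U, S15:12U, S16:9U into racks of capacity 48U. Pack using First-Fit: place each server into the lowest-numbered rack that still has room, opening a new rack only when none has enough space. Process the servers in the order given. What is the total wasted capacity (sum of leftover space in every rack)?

Put S1 (29U) in rack 1; 19U remain.
Put S2 (7U) in rack 1; 12U remain.
Put S3 (12U) in rack 1; 0U remain.
Put S4 (28U) in rack 2; 20U remain.
Put S5 (5U) in rack 2; 15U remain.
Put S6 (24U) in rack 3; 24U remain.
Put S7 (25U) in rack 4; 23U remain.
Put S8 (11U) in rack 2; 4U remain.
Put S9 (25U) in rack 5; 23U remain.
Put S10 (5U) in rack 3; 19U remain.
Put S11 (17U) in rack 3; 2U remain.
Put S12 (35U) in rack 6; 13U remain.
Put S13 (11U) in rack 4; 12U remain.
Put S14 (47U) in rack 7; 1U remain.
Put S15 (12U) in rack 4; 0U remain.
Put S16 (9U) in rack 5; 14U remain.
7 racks × 48U = 336U; used 302U; unused 34U.

34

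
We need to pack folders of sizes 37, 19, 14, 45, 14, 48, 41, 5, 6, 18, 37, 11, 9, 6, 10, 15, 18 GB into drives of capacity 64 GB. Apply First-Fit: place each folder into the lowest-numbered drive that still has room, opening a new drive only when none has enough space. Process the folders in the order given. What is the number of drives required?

37 GB → drive 1 (remaining 27 GB)
19 GB → drive 1 (remaining 8 GB)
14 GB → drive 2 (remaining 50 GB)
45 GB → drive 2 (remaining 5 GB)
14 GB → drive 3 (remaining 50 GB)
48 GB → drive 3 (remaining 2 GB)
41 GB → drive 4 (remaining 23 GB)
5 GB → drive 1 (remaining 3 GB)
6 GB → drive 4 (remaining 17 GB)
18 GB → drive 5 (remaining 46 GB)
37 GB → drive 5 (remaining 9 GB)
11 GB → drive 4 (remaining 6 GB)
9 GB → drive 5 (remaining 0 GB)
6 GB → drive 4 (remaining 0 GB)
10 GB → drive 6 (remaining 54 GB)
15 GB → drive 6 (remaining 39 GB)
18 GB → drive 6 (remaining 21 GB)
Final drives: [37,19,5] [14,45] [14,48] [41,6,11,6] [18,37,9] [10,15,18].

6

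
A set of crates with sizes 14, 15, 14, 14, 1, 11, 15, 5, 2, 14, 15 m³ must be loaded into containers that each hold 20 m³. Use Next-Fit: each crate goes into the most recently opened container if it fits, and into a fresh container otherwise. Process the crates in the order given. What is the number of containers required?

8

Put 14 m³ in container 1; 6 m³ remain.
Put 15 m³ in container 2; 5 m³ remain.
Put 14 m³ in container 3; 6 m³ remain.
Put 14 m³ in container 4; 6 m³ remain.
Put 1 m³ in container 4; 5 m³ remain.
Put 11 m³ in container 5; 9 m³ remain.
Put 15 m³ in container 6; 5 m³ remain.
Put 5 m³ in container 6; 0 m³ remain.
Put 2 m³ in container 7; 18 m³ remain.
Put 14 m³ in container 7; 4 m³ remain.
Put 15 m³ in container 8; 5 m³ remain.
Final containers: [14] [15] [14] [14,1] [11] [15,5] [2,14] [15].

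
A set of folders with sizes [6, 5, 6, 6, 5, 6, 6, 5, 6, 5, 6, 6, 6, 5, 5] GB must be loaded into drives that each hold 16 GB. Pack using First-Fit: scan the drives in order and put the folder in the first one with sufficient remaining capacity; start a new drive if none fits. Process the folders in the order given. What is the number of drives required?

6

Put 6 GB in drive 1; 10 GB remain.
Put 5 GB in drive 1; 5 GB remain.
Put 6 GB in drive 2; 10 GB remain.
Put 6 GB in drive 2; 4 GB remain.
Put 5 GB in drive 1; 0 GB remain.
Put 6 GB in drive 3; 10 GB remain.
Put 6 GB in drive 3; 4 GB remain.
Put 5 GB in drive 4; 11 GB remain.
Put 6 GB in drive 4; 5 GB remain.
Put 5 GB in drive 4; 0 GB remain.
Put 6 GB in drive 5; 10 GB remain.
Put 6 GB in drive 5; 4 GB remain.
Put 6 GB in drive 6; 10 GB remain.
Put 5 GB in drive 6; 5 GB remain.
Put 5 GB in drive 6; 0 GB remain.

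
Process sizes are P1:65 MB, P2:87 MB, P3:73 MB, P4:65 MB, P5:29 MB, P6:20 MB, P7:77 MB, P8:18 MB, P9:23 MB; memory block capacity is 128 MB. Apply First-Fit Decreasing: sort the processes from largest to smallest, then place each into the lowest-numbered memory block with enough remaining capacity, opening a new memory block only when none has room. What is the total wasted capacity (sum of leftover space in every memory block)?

Sorted descending: 87, 77, 73, 65, 65, 29, 23, 20, 18.
Put 87 MB in memory block 1; 41 MB remain.
Put 77 MB in memory block 2; 51 MB remain.
Put 73 MB in memory block 3; 55 MB remain.
Put 65 MB in memory block 4; 63 MB remain.
Put 65 MB in memory block 5; 63 MB remain.
Put 29 MB in memory block 1; 12 MB remain.
Put 23 MB in memory block 2; 28 MB remain.
Put 20 MB in memory block 2; 8 MB remain.
Put 18 MB in memory block 3; 37 MB remain.
5 memory blocks × 128 MB = 640 MB; used 457 MB; unused 183 MB.

183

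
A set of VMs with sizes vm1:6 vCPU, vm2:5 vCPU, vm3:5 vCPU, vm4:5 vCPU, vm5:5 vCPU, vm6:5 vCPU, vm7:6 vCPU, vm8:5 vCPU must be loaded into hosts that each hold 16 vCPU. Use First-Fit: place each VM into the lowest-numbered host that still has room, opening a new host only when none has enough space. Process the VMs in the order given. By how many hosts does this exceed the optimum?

First-Fit: [6,5,5] [5,5,5] [6,5] → 3 hosts.
Total size 42 vCPU; any packing needs at least ⌈42/16⌉ = 3 hosts.
So 3 is already optimal.

0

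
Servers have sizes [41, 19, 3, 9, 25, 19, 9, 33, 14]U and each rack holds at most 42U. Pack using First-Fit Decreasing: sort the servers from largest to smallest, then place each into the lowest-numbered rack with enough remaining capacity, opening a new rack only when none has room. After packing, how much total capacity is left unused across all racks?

Sorted descending: 41, 33, 25, 19, 19, 14, 9, 9, 3.
Put 41U in rack 1; 1U remain.
Put 33U in rack 2; 9U remain.
Put 25U in rack 3; 17U remain.
Put 19U in rack 4; 23U remain.
Put 19U in rack 4; 4U remain.
Put 14U in rack 3; 3U remain.
Put 9U in rack 2; 0U remain.
Put 9U in rack 5; 33U remain.
Put 3U in rack 3; 0U remain.
5 racks × 42U = 210U; used 172U; unused 38U.

38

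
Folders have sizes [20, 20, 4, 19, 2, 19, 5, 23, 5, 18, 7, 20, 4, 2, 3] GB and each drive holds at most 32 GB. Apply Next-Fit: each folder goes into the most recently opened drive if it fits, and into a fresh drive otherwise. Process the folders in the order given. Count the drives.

Put 20 GB in drive 1; 12 GB remain.
Put 20 GB in drive 2; 12 GB remain.
Put 4 GB in drive 2; 8 GB remain.
Put 19 GB in drive 3; 13 GB remain.
Put 2 GB in drive 3; 11 GB remain.
Put 19 GB in drive 4; 13 GB remain.
Put 5 GB in drive 4; 8 GB remain.
Put 23 GB in drive 5; 9 GB remain.
Put 5 GB in drive 5; 4 GB remain.
Put 18 GB in drive 6; 14 GB remain.
Put 7 GB in drive 6; 7 GB remain.
Put 20 GB in drive 7; 12 GB remain.
Put 4 GB in drive 7; 8 GB remain.
Put 2 GB in drive 7; 6 GB remain.
Put 3 GB in drive 7; 3 GB remain.

7 drives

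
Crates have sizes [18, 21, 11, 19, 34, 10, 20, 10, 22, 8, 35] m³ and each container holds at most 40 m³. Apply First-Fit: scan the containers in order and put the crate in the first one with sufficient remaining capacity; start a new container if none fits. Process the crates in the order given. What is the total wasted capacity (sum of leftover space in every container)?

32

18 m³ → container 1 (remaining 22 m³)
21 m³ → container 1 (remaining 1 m³)
11 m³ → container 2 (remaining 29 m³)
19 m³ → container 2 (remaining 10 m³)
34 m³ → container 3 (remaining 6 m³)
10 m³ → container 2 (remaining 0 m³)
20 m³ → container 4 (remaining 20 m³)
10 m³ → container 4 (remaining 10 m³)
22 m³ → container 5 (remaining 18 m³)
8 m³ → container 4 (remaining 2 m³)
35 m³ → container 6 (remaining 5 m³)
6 containers × 40 m³ = 240 m³; used 208 m³; unused 32 m³.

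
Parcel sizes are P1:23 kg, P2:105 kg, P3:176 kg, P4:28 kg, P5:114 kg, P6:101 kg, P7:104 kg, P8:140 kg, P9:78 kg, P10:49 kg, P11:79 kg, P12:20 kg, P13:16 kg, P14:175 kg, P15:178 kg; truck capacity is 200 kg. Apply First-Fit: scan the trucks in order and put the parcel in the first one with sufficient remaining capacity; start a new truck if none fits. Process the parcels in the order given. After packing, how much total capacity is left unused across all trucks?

truck 1: place P1 (23 kg), 177 kg left
truck 1: place P2 (105 kg), 72 kg left
truck 2: place P3 (176 kg), 24 kg left
truck 1: place P4 (28 kg), 44 kg left
truck 3: place P5 (114 kg), 86 kg left
truck 4: place P6 (101 kg), 99 kg left
truck 5: place P7 (104 kg), 96 kg left
truck 6: place P8 (140 kg), 60 kg left
truck 3: place P9 (78 kg), 8 kg left
truck 4: place P10 (49 kg), 50 kg left
truck 5: place P11 (79 kg), 17 kg left
truck 1: place P12 (20 kg), 24 kg left
truck 1: place P13 (16 kg), 8 kg left
truck 7: place P14 (175 kg), 25 kg left
truck 8: place P15 (178 kg), 22 kg left
8 trucks × 200 kg = 1600 kg; used 1386 kg; unused 214 kg.

214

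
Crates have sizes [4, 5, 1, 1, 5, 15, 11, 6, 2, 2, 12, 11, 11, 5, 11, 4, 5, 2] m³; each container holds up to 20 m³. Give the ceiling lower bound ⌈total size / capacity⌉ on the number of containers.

Total size = 4 + 5 + 1 + 1 + 5 + 15 + 11 + 6 + 2 + 2 + 12 + 11 + 11 + 5 + 11 + 4 + 5 + 2 = 113 m³.
⌈113 / 20⌉ = 6.

6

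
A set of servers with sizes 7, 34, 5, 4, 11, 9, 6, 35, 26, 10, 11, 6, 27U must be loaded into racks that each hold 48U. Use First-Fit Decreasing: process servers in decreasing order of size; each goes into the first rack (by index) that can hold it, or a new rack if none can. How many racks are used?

5

Sorted descending: 35, 34, 27, 26, 11, 11, 10, 9, 7, 6, 6, 5, 4.
rack 1: place 35U, 13U left
rack 2: place 34U, 14U left
rack 3: place 27U, 21U left
rack 4: place 26U, 22U left
rack 1: place 11U, 2U left
rack 2: place 11U, 3U left
rack 3: place 10U, 11U left
rack 3: place 9U, 2U left
rack 4: place 7U, 15U left
rack 4: place 6U, 9U left
rack 4: place 6U, 3U left
rack 5: place 5U, 43U left
rack 5: place 4U, 39U left
Final racks: [35,11] [34,11] [27,10,9] [26,7,6,6] [5,4].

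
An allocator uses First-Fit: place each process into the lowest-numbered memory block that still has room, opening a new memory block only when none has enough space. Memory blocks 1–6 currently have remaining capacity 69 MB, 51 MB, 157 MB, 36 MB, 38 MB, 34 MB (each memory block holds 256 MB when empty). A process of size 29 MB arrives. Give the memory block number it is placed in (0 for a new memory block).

1

Memory blocks with room: memory block 1 (69 MB), memory block 2 (51 MB), memory block 3 (157 MB), memory block 4 (36 MB), memory block 5 (38 MB), memory block 6 (34 MB).
The first with room is memory block 1.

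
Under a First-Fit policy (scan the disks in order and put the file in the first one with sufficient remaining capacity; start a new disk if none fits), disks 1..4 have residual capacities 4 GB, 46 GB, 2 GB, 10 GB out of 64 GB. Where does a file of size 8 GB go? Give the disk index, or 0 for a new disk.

Disks with room: disk 2 (46 GB), disk 4 (10 GB).
The first with room is disk 2.

2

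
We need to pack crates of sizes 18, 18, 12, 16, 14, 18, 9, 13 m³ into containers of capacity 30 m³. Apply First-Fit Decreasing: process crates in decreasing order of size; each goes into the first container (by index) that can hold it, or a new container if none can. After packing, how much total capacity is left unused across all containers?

32

Sorted descending: 18, 18, 18, 16, 14, 13, 12, 9.
Put 18 m³ in container 1; 12 m³ remain.
Put 18 m³ in container 2; 12 m³ remain.
Put 18 m³ in container 3; 12 m³ remain.
Put 16 m³ in container 4; 14 m³ remain.
Put 14 m³ in container 4; 0 m³ remain.
Put 13 m³ in container 5; 17 m³ remain.
Put 12 m³ in container 1; 0 m³ remain.
Put 9 m³ in container 2; 3 m³ remain.
5 containers × 30 m³ = 150 m³; used 118 m³; unused 32 m³.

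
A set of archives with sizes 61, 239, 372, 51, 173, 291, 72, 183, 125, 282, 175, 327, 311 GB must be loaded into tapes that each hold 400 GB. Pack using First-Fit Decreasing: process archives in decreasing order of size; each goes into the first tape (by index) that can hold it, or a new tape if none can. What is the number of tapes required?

Sorted descending: 372, 327, 311, 291, 282, 239, 183, 175, 173, 125, 72, 61, 51.
tape 1: place 372 GB, 28 GB left
tape 2: place 327 GB, 73 GB left
tape 3: place 311 GB, 89 GB left
tape 4: place 291 GB, 109 GB left
tape 5: place 282 GB, 118 GB left
tape 6: place 239 GB, 161 GB left
tape 7: place 183 GB, 217 GB left
tape 7: place 175 GB, 42 GB left
tape 8: place 173 GB, 227 GB left
tape 6: place 125 GB, 36 GB left
tape 2: place 72 GB, 1 GB left
tape 3: place 61 GB, 28 GB left
tape 4: place 51 GB, 58 GB left
Final tapes: [372] [327,72] [311,61] [291,51] [282] [239,125] [183,175] [173].

8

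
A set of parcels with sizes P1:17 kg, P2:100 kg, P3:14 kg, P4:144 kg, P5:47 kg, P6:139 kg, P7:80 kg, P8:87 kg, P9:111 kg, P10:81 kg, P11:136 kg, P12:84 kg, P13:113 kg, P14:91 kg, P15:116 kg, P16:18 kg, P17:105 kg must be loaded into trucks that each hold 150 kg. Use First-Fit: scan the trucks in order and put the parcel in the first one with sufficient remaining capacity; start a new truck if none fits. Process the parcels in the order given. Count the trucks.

truck 1: place P1 (17 kg), 133 kg left
truck 1: place P2 (100 kg), 33 kg left
truck 1: place P3 (14 kg), 19 kg left
truck 2: place P4 (144 kg), 6 kg left
truck 3: place P5 (47 kg), 103 kg left
truck 4: place P6 (139 kg), 11 kg left
truck 3: place P7 (80 kg), 23 kg left
truck 5: place P8 (87 kg), 63 kg left
truck 6: place P9 (111 kg), 39 kg left
truck 7: place P10 (81 kg), 69 kg left
truck 8: place P11 (136 kg), 14 kg left
truck 9: place P12 (84 kg), 66 kg left
truck 10: place P13 (113 kg), 37 kg left
truck 11: place P14 (91 kg), 59 kg left
truck 12: place P15 (116 kg), 34 kg left
truck 1: place P16 (18 kg), 1 kg left
truck 13: place P17 (105 kg), 45 kg left

13 trucks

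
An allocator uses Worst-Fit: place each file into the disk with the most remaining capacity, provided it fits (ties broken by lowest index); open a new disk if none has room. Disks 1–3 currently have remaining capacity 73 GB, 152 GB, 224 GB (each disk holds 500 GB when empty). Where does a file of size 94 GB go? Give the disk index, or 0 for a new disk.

3

Disks with room: disk 2 (152 GB), disk 3 (224 GB).
Most room is disk 3 with 224 GB free.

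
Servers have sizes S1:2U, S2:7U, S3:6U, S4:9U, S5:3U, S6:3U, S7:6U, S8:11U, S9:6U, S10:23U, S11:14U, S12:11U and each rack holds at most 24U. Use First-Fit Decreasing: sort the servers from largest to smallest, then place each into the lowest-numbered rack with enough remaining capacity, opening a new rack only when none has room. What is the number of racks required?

Sorted descending: 23, 14, 11, 11, 9, 7, 6, 6, 6, 3, 3, 2.
23U → rack 1 (remaining 1U)
14U → rack 2 (remaining 10U)
11U → rack 3 (remaining 13U)
11U → rack 3 (remaining 2U)
9U → rack 2 (remaining 1U)
7U → rack 4 (remaining 17U)
6U → rack 4 (remaining 11U)
6U → rack 4 (remaining 5U)
6U → rack 5 (remaining 18U)
3U → rack 4 (remaining 2U)
3U → rack 5 (remaining 15U)
2U → rack 3 (remaining 0U)

5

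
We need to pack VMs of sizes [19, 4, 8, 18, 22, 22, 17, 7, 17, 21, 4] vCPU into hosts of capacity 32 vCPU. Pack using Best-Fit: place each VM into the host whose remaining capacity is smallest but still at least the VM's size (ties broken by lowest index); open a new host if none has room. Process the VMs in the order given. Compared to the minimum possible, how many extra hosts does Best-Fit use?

Best-Fit: [19,4,8] [18] [22,7] [22,4] [17] [17] [21] → 7 hosts.
7 VMs exceed 16 vCPU (half the capacity), and no two of those can share a host, so at least 7 hosts are needed.
So 7 is already optimal.

0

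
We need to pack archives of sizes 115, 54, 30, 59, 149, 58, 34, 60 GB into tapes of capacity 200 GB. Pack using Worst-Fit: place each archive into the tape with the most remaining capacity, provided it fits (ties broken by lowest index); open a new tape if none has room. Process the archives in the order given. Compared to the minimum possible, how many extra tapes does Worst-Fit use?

Worst-Fit: [115,54,30] [59,58,34] [149] [60] → 4 tapes.
Total size 559 GB; any packing needs at least ⌈559/200⌉ = 3 tapes.
An optimal packing achieves that bound: [149,34] [115,54,30] [60,59,58] → 3 tapes.
Excess: 4 − 3 = 1.

1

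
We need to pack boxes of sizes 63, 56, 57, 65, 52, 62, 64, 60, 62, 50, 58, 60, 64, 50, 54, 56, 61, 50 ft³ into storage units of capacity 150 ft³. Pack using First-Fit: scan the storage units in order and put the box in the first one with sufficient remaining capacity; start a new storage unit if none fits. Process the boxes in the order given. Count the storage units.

9 storage units

Put 63 ft³ in storage unit 1; 87 ft³ remain.
Put 56 ft³ in storage unit 1; 31 ft³ remain.
Put 57 ft³ in storage unit 2; 93 ft³ remain.
Put 65 ft³ in storage unit 2; 28 ft³ remain.
Put 52 ft³ in storage unit 3; 98 ft³ remain.
Put 62 ft³ in storage unit 3; 36 ft³ remain.
Put 64 ft³ in storage unit 4; 86 ft³ remain.
Put 60 ft³ in storage unit 4; 26 ft³ remain.
Put 62 ft³ in storage unit 5; 88 ft³ remain.
Put 50 ft³ in storage unit 5; 38 ft³ remain.
Put 58 ft³ in storage unit 6; 92 ft³ remain.
Put 60 ft³ in storage unit 6; 32 ft³ remain.
Put 64 ft³ in storage unit 7; 86 ft³ remain.
Put 50 ft³ in storage unit 7; 36 ft³ remain.
Put 54 ft³ in storage unit 8; 96 ft³ remain.
Put 56 ft³ in storage unit 8; 40 ft³ remain.
Put 61 ft³ in storage unit 9; 89 ft³ remain.
Put 50 ft³ in storage unit 9; 39 ft³ remain.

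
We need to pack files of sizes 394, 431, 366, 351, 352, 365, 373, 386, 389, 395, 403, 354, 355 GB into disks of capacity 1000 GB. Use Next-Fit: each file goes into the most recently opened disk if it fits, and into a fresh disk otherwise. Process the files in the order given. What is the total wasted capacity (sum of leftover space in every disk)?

2086

Put 394 GB in disk 1; 606 GB remain.
Put 431 GB in disk 1; 175 GB remain.
Put 366 GB in disk 2; 634 GB remain.
Put 351 GB in disk 2; 283 GB remain.
Put 352 GB in disk 3; 648 GB remain.
Put 365 GB in disk 3; 283 GB remain.
Put 373 GB in disk 4; 627 GB remain.
Put 386 GB in disk 4; 241 GB remain.
Put 389 GB in disk 5; 611 GB remain.
Put 395 GB in disk 5; 216 GB remain.
Put 403 GB in disk 6; 597 GB remain.
Put 354 GB in disk 6; 243 GB remain.
Put 355 GB in disk 7; 645 GB remain.
7 disks × 1000 GB = 7000 GB; used 4914 GB; unused 2086 GB.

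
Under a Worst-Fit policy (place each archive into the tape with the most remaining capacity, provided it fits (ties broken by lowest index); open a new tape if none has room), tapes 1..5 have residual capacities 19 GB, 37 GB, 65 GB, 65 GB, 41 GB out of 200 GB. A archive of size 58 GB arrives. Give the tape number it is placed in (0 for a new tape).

3

Tapes with room: tape 3 (65 GB), tape 4 (65 GB).
Most room is tape 3 with 65 GB free.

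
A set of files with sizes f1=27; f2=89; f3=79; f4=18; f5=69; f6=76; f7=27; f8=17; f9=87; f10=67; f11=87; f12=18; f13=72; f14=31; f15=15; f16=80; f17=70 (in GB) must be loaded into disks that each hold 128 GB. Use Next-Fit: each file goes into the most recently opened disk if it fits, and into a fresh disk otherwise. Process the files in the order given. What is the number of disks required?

Put f1 (27 GB) in disk 1; 101 GB remain.
Put f2 (89 GB) in disk 1; 12 GB remain.
Put f3 (79 GB) in disk 2; 49 GB remain.
Put f4 (18 GB) in disk 2; 31 GB remain.
Put f5 (69 GB) in disk 3; 59 GB remain.
Put f6 (76 GB) in disk 4; 52 GB remain.
Put f7 (27 GB) in disk 4; 25 GB remain.
Put f8 (17 GB) in disk 4; 8 GB remain.
Put f9 (87 GB) in disk 5; 41 GB remain.
Put f10 (67 GB) in disk 6; 61 GB remain.
Put f11 (87 GB) in disk 7; 41 GB remain.
Put f12 (18 GB) in disk 7; 23 GB remain.
Put f13 (72 GB) in disk 8; 56 GB remain.
Put f14 (31 GB) in disk 8; 25 GB remain.
Put f15 (15 GB) in disk 8; 10 GB remain.
Put f16 (80 GB) in disk 9; 48 GB remain.
Put f17 (70 GB) in disk 10; 58 GB remain.

10 disks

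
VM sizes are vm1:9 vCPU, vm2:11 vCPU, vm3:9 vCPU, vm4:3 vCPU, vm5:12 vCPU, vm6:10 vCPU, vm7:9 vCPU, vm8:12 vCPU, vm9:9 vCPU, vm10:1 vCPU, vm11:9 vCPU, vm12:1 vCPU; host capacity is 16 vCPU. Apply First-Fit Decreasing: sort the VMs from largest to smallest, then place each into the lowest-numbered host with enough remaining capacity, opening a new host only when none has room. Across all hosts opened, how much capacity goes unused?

49

Sorted descending: 12, 12, 11, 10, 9, 9, 9, 9, 9, 3, 1, 1.
12 vCPU → host 1 (remaining 4 vCPU)
12 vCPU → host 2 (remaining 4 vCPU)
11 vCPU → host 3 (remaining 5 vCPU)
10 vCPU → host 4 (remaining 6 vCPU)
9 vCPU → host 5 (remaining 7 vCPU)
9 vCPU → host 6 (remaining 7 vCPU)
9 vCPU → host 7 (remaining 7 vCPU)
9 vCPU → host 8 (remaining 7 vCPU)
9 vCPU → host 9 (remaining 7 vCPU)
3 vCPU → host 1 (remaining 1 vCPU)
1 vCPU → host 1 (remaining 0 vCPU)
1 vCPU → host 2 (remaining 3 vCPU)
9 hosts × 16 vCPU = 144 vCPU; used 95 vCPU; unused 49 vCPU.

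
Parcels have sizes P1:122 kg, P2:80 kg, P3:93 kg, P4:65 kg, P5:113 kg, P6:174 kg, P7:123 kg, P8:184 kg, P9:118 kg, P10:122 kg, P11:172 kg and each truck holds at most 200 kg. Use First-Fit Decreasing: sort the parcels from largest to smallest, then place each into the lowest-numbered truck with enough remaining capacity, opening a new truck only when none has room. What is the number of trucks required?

Sorted descending: 184, 174, 172, 123, 122, 122, 118, 113, 93, 80, 65.
truck 1: place 184 kg, 16 kg left
truck 2: place 174 kg, 26 kg left
truck 3: place 172 kg, 28 kg left
truck 4: place 123 kg, 77 kg left
truck 5: place 122 kg, 78 kg left
truck 6: place 122 kg, 78 kg left
truck 7: place 118 kg, 82 kg left
truck 8: place 113 kg, 87 kg left
truck 9: place 93 kg, 107 kg left
truck 7: place 80 kg, 2 kg left
truck 4: place 65 kg, 12 kg left

9 trucks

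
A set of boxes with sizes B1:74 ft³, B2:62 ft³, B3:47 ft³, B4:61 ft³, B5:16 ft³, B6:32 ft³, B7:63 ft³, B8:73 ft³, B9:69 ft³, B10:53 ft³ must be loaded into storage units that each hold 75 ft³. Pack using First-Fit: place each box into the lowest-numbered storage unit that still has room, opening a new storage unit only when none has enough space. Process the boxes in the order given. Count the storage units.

B1 (74 ft³) → storage unit 1 (remaining 1 ft³)
B2 (62 ft³) → storage unit 2 (remaining 13 ft³)
B3 (47 ft³) → storage unit 3 (remaining 28 ft³)
B4 (61 ft³) → storage unit 4 (remaining 14 ft³)
B5 (16 ft³) → storage unit 3 (remaining 12 ft³)
B6 (32 ft³) → storage unit 5 (remaining 43 ft³)
B7 (63 ft³) → storage unit 6 (remaining 12 ft³)
B8 (73 ft³) → storage unit 7 (remaining 2 ft³)
B9 (69 ft³) → storage unit 8 (remaining 6 ft³)
B10 (53 ft³) → storage unit 9 (remaining 22 ft³)
Final storage units: [74] [62] [47,16] [61] [32] [63] [73] [69] [53].

9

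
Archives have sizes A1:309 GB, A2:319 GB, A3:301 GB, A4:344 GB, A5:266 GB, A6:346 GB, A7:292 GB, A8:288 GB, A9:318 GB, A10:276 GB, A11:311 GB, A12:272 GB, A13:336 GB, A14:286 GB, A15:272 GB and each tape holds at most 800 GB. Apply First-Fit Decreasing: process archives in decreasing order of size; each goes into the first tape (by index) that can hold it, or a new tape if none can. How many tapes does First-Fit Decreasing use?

8 tapes

Sorted descending: 346, 344, 336, 319, 318, 311, 309, 301, 292, 288, 286, 276, 272, 272, 266.
tape 1: place 346 GB, 454 GB left
tape 1: place 344 GB, 110 GB left
tape 2: place 336 GB, 464 GB left
tape 2: place 319 GB, 145 GB left
tape 3: place 318 GB, 482 GB left
tape 3: place 311 GB, 171 GB left
tape 4: place 309 GB, 491 GB left
tape 4: place 301 GB, 190 GB left
tape 5: place 292 GB, 508 GB left
tape 5: place 288 GB, 220 GB left
tape 6: place 286 GB, 514 GB left
tape 6: place 276 GB, 238 GB left
tape 7: place 272 GB, 528 GB left
tape 7: place 272 GB, 256 GB left
tape 8: place 266 GB, 534 GB left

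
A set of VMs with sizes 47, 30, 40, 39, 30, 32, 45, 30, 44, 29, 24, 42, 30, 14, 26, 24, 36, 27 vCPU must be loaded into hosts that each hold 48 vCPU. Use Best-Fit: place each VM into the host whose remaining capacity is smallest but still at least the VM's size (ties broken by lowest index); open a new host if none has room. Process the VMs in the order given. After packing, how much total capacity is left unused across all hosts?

179

host 1: place 47 vCPU, 1 vCPU left
host 2: place 30 vCPU, 18 vCPU left
host 3: place 40 vCPU, 8 vCPU left
host 4: place 39 vCPU, 9 vCPU left
host 5: place 30 vCPU, 18 vCPU left
host 6: place 32 vCPU, 16 vCPU left
host 7: place 45 vCPU, 3 vCPU left
host 8: place 30 vCPU, 18 vCPU left
host 9: place 44 vCPU, 4 vCPU left
host 10: place 29 vCPU, 19 vCPU left
host 11: place 24 vCPU, 24 vCPU left
host 12: place 42 vCPU, 6 vCPU left
host 13: place 30 vCPU, 18 vCPU left
host 6: place 14 vCPU, 2 vCPU left
host 14: place 26 vCPU, 22 vCPU left
host 11: place 24 vCPU, 0 vCPU left
host 15: place 36 vCPU, 12 vCPU left
host 16: place 27 vCPU, 21 vCPU left
16 hosts × 48 vCPU = 768 vCPU; used 589 vCPU; unused 179 vCPU.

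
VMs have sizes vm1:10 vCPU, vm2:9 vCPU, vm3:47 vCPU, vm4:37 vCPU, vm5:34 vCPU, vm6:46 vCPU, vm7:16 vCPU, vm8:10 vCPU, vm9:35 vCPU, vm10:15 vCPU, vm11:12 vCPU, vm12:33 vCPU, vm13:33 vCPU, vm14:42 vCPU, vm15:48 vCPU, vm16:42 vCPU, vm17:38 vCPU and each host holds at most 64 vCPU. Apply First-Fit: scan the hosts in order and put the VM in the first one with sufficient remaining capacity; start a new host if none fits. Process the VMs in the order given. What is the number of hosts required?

host 1: place vm1 (10 vCPU), 54 vCPU left
host 1: place vm2 (9 vCPU), 45 vCPU left
host 2: place vm3 (47 vCPU), 17 vCPU left
host 1: place vm4 (37 vCPU), 8 vCPU left
host 3: place vm5 (34 vCPU), 30 vCPU left
host 4: place vm6 (46 vCPU), 18 vCPU left
host 2: place vm7 (16 vCPU), 1 vCPU left
host 3: place vm8 (10 vCPU), 20 vCPU left
host 5: place vm9 (35 vCPU), 29 vCPU left
host 3: place vm10 (15 vCPU), 5 vCPU left
host 4: place vm11 (12 vCPU), 6 vCPU left
host 6: place vm12 (33 vCPU), 31 vCPU left
host 7: place vm13 (33 vCPU), 31 vCPU left
host 8: place vm14 (42 vCPU), 22 vCPU left
host 9: place vm15 (48 vCPU), 16 vCPU left
host 10: place vm16 (42 vCPU), 22 vCPU left
host 11: place vm17 (38 vCPU), 26 vCPU left

11 hosts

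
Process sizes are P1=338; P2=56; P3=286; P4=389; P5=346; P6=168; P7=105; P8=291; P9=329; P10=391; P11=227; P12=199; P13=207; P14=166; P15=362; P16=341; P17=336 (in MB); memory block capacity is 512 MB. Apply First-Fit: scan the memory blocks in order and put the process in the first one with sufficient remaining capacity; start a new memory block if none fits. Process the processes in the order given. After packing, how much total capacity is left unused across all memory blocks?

1095

Put P1 (338 MB) in memory block 1; 174 MB remain.
Put P2 (56 MB) in memory block 1; 118 MB remain.
Put P3 (286 MB) in memory block 2; 226 MB remain.
Put P4 (389 MB) in memory block 3; 123 MB remain.
Put P5 (346 MB) in memory block 4; 166 MB remain.
Put P6 (168 MB) in memory block 2; 58 MB remain.
Put P7 (105 MB) in memory block 1; 13 MB remain.
Put P8 (291 MB) in memory block 5; 221 MB remain.
Put P9 (329 MB) in memory block 6; 183 MB remain.
Put P10 (391 MB) in memory block 7; 121 MB remain.
Put P11 (227 MB) in memory block 8; 285 MB remain.
Put P12 (199 MB) in memory block 5; 22 MB remain.
Put P13 (207 MB) in memory block 8; 78 MB remain.
Put P14 (166 MB) in memory block 4; 0 MB remain.
Put P15 (362 MB) in memory block 9; 150 MB remain.
Put P16 (341 MB) in memory block 10; 171 MB remain.
Put P17 (336 MB) in memory block 11; 176 MB remain.
11 memory blocks × 512 MB = 5632 MB; used 4537 MB; unused 1095 MB.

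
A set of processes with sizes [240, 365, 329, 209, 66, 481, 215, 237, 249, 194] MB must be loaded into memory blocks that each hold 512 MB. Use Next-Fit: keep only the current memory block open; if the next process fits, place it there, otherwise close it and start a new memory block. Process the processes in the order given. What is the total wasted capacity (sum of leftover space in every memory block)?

999

240 MB → memory block 1 (remaining 272 MB)
365 MB → memory block 2 (remaining 147 MB)
329 MB → memory block 3 (remaining 183 MB)
209 MB → memory block 4 (remaining 303 MB)
66 MB → memory block 4 (remaining 237 MB)
481 MB → memory block 5 (remaining 31 MB)
215 MB → memory block 6 (remaining 297 MB)
237 MB → memory block 6 (remaining 60 MB)
249 MB → memory block 7 (remaining 263 MB)
194 MB → memory block 7 (remaining 69 MB)
7 memory blocks × 512 MB = 3584 MB; used 2585 MB; unused 999 MB.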